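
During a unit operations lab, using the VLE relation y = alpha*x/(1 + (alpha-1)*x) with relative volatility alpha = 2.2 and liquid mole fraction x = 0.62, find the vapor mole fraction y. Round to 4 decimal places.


y = alpha*x / (1 + (alpha-1)*x)
y = 2.2*0.62 / (1 + (2.2-1)*0.62)
y = 1.364 / (1 + 0.744)
y = 1.364 / 1.744
y = 0.7821


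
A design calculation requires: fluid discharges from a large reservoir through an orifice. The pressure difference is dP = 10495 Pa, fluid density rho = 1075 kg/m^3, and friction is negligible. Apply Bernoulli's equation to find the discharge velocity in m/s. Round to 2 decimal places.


v = sqrt(2*dP/rho)
v = sqrt(2*10495/1075)
v = sqrt(19.525581)
v = 4.42 m/s


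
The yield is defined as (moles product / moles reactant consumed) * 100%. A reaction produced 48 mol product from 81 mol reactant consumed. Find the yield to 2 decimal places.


Yield = (moles product / moles consumed) * 100%
Yield = (48 / 81) * 100
Yield = 0.5926 * 100
Yield = 59.26%


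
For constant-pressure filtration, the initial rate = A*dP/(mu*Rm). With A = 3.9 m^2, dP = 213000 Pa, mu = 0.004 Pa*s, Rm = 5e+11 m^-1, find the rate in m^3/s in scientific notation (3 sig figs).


rate = A * dP / (mu * Rm)
rate = 3.9 * 213000 / (0.004 * 5e+11)
rate = 830700.0 / 2.000e+09
rate = 4.15e-04 m^3/s


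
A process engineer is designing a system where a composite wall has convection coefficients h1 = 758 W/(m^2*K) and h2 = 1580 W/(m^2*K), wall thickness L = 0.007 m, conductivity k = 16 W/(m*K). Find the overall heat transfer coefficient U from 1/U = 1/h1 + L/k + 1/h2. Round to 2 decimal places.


1/U = 1/h1 + L/k + 1/h2
1/U = 1/758 + 0.007/16 + 1/1580
1/U = 0.0013192612 + 0.0004375 + 0.0006329114
1/U = 0.0023896726
U = 418.47 W/(m^2*K)


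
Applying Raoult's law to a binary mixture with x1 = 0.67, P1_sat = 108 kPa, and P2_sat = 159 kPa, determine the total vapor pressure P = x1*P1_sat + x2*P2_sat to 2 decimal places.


P = x1*P1_sat + x2*P2_sat
x2 = 1 - x1 = 1 - 0.67 = 0.33
P = 0.67*108 + 0.33*159
P = 72.36 + 52.47
P = 124.83 kPa


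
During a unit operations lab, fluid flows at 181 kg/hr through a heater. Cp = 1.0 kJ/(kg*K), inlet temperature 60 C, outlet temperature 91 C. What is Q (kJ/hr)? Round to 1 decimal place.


Q = m_dot * Cp * (T2 - T1)
Q = 181 * 1.0 * (91 - 60)
Q = 181 * 1.0 * 31
Q = 5611.0 kJ/hr


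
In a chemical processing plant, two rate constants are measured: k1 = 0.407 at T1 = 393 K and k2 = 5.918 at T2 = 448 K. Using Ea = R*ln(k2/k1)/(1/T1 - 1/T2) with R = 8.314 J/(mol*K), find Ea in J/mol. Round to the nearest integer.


Ea = R * ln(k2/k1) / (1/T1 - 1/T2)
ln(k2/k1) = ln(5.918/0.407) = 2.6769406
1/T1 - 1/T2 = 1/393 - 1/448 = 0.000312386405
Ea = 8.314 * 2.6769406 / 0.000312386405
Ea = 71245 J/mol


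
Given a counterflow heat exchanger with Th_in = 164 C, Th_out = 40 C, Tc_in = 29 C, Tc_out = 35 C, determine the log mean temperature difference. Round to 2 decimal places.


dT1 = Th_in - Tc_out = 164 - 35 = 129
dT2 = Th_out - Tc_in = 40 - 29 = 11
LMTD = (dT1 - dT2) / ln(dT1/dT2)
LMTD = (129 - 11) / ln(129/11)
LMTD = 47.93 K


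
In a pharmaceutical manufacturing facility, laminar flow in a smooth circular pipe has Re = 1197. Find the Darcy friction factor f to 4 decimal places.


f = 64 / Re
f = 64 / 1197
f = 0.0535


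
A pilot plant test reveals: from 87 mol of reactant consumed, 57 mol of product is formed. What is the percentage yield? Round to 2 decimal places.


Yield = (moles product / moles consumed) * 100%
Yield = (57 / 87) * 100
Yield = 0.6552 * 100
Yield = 65.52%


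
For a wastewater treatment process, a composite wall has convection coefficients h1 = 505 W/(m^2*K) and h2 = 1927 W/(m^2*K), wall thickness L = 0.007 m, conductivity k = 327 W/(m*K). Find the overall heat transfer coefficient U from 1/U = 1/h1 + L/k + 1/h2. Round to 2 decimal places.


1/U = 1/h1 + L/k + 1/h2
1/U = 1/505 + 0.007/327 + 1/1927
1/U = 0.001980198 + 2.14067e-05 + 0.0005189414
1/U = 0.0025205461
U = 396.74 W/(m^2*K)


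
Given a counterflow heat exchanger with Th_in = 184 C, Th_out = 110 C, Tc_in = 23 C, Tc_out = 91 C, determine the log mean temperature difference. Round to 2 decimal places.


dT1 = Th_in - Tc_out = 184 - 91 = 93
dT2 = Th_out - Tc_in = 110 - 23 = 87
LMTD = (dT1 - dT2) / ln(dT1/dT2)
LMTD = (93 - 87) / ln(93/87)
LMTD = 89.97 K


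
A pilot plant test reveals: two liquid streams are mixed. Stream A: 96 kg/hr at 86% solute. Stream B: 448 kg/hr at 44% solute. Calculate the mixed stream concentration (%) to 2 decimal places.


Mass balance on solute: F1*x1 + F2*x2 = F3*x3
F3 = F1 + F2 = 96 + 448 = 544 kg/hr
x3 = (F1*x1 + F2*x2)/F3
x3 = (96*0.86 + 448*0.44) / 544
x3 = 51.41%


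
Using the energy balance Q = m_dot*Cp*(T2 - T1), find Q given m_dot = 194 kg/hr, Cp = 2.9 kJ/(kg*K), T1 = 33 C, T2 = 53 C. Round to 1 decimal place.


Q = m_dot * Cp * (T2 - T1)
Q = 194 * 2.9 * (53 - 33)
Q = 194 * 2.9 * 20
Q = 11252.0 kJ/hr


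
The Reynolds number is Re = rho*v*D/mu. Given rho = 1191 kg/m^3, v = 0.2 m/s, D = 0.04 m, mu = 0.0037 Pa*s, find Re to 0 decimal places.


Re = rho * v * D / mu
Re = 1191 * 0.2 * 0.04 / 0.0037
Re = 9.528 / 0.0037
Re = 2575


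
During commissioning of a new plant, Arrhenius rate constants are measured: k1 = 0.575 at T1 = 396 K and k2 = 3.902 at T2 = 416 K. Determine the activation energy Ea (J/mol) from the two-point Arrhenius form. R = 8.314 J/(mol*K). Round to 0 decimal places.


Ea = R * ln(k2/k1) / (1/T1 - 1/T2)
ln(k2/k1) = ln(3.902/0.575) = 1.9148745
1/T1 - 1/T2 = 1/396 - 1/416 = 0.000121406371
Ea = 8.314 * 1.9148745 / 0.000121406371
Ea = 131132 J/mol


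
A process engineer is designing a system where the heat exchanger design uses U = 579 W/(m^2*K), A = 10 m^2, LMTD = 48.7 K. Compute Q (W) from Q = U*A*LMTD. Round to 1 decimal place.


Q = U * A * LMTD
Q = 579 * 10 * 48.7
Q = 281973.0 W


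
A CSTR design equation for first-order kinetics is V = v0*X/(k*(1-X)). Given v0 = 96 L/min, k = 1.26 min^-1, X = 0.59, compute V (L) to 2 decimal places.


V = v0 * X / (k * (1 - X))
V = 96 * 0.59 / (1.26 * (1 - 0.59))
V = 56.64 / (1.26 * 0.41)
V = 56.64 / 0.5166
V = 109.64 L


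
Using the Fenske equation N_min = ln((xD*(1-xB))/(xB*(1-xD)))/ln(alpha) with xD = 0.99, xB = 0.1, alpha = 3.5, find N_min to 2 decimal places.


N_min = ln((xD*(1-xB))/(xB*(1-xD))) / ln(alpha)
Numerator inside ln: 0.891 / 0.001 = 891.0
ln(891.0) = 6.792344
ln(alpha) = ln(3.5) = 1.252763
N_min = 6.792344 / 1.252763 = 5.42


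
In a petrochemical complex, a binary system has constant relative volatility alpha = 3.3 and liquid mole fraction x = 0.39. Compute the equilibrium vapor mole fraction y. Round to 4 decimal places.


y = alpha*x / (1 + (alpha-1)*x)
y = 3.3*0.39 / (1 + (3.3-1)*0.39)
y = 1.287 / (1 + 0.897)
y = 1.287 / 1.897
y = 0.6784


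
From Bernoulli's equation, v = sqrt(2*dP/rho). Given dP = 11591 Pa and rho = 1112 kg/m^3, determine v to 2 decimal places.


v = sqrt(2*dP/rho)
v = sqrt(2*11591/1112)
v = sqrt(20.847122)
v = 4.57 m/s


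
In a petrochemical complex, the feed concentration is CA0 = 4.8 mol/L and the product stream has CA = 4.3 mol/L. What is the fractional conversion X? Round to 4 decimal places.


X = (CA0 - CA) / CA0
X = (4.8 - 4.3) / 4.8
X = 0.5 / 4.8
X = 0.1042


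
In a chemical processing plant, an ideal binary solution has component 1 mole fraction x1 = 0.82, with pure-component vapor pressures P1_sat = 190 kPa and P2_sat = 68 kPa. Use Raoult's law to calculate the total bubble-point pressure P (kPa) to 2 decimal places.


P = x1*P1_sat + x2*P2_sat
x2 = 1 - x1 = 1 - 0.82 = 0.18
P = 0.82*190 + 0.18*68
P = 155.8 + 12.24
P = 168.04 kPa


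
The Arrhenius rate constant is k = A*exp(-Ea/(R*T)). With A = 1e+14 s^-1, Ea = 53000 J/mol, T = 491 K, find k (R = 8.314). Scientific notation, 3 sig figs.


k = A * exp(-Ea/(R*T))
k = 1e+14 * exp(-53000 / (8.314 * 491))
k = 1e+14 * exp(-12.983278)
k = 2.30e+08


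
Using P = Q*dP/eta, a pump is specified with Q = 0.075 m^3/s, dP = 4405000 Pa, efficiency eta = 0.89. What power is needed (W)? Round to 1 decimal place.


P = Q * dP / eta
P = 0.075 * 4405000 / 0.89
P = 330375.0 / 0.89
P = 371207.9 W


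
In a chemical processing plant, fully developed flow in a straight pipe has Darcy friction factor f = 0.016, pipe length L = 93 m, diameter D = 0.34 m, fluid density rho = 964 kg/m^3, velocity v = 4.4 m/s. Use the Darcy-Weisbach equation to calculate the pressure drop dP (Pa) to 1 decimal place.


dP = f * (L/D) * (rho*v^2/2)
dP = 0.016 * (93/0.34) * (964*4.4^2/2)
L/D = 273.52941176
rho*v^2/2 = 964*19.36/2 = 9331.52
dP = 0.016 * 273.52941176 * 9331.52
dP = 40839.1 Pa


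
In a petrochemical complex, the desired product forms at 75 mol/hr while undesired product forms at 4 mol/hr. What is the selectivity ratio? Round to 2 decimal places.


S = desired product rate / undesired product rate
S = 75 / 4
S = 18.75


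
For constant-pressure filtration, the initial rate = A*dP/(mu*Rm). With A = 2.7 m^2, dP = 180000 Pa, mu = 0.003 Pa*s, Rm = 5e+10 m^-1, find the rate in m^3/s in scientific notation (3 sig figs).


rate = A * dP / (mu * Rm)
rate = 2.7 * 180000 / (0.003 * 5e+10)
rate = 486000.0 / 1.500e+08
rate = 3.24e-03 m^3/s


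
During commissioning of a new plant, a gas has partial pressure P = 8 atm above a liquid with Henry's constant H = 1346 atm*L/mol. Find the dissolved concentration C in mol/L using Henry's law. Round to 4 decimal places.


C = P / H
C = 8 / 1346
C = 0.0059 mol/L


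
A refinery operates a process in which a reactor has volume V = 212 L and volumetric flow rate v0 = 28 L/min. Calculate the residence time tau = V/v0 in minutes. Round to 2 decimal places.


tau = V / v0
tau = 212 / 28
tau = 7.57 min


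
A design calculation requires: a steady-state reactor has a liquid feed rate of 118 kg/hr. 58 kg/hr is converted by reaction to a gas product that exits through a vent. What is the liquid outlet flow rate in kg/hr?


Steady-state mass balance on the main outlet: F_out = F_in - F_removed
F_out = 118 - 58
F_out = 60 kg/hr


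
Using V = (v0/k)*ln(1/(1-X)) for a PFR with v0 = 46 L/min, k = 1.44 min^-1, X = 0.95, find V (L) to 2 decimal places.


V = (v0/k) * ln(1/(1-X))
V = (46/1.44) * ln(1/(1-0.95))
V = 31.944444 * ln(20.0)
V = 31.944444 * 2.995732
V = 95.70 L


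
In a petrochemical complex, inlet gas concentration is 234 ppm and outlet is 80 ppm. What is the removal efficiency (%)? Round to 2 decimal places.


Efficiency = (G_in - G_out) / G_in * 100%
Efficiency = (234 - 80) / 234 * 100
Efficiency = 154 / 234 * 100
Efficiency = 65.81%


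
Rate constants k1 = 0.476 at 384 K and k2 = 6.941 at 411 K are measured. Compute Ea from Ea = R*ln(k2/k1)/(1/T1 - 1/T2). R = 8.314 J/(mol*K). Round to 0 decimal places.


Ea = R * ln(k2/k1) / (1/T1 - 1/T2)
ln(k2/k1) = ln(6.941/0.476) = 2.6797833
1/T1 - 1/T2 = 1/384 - 1/411 = 0.000171076642
Ea = 8.314 * 2.6797833 / 0.000171076642
Ea = 130232 J/mol


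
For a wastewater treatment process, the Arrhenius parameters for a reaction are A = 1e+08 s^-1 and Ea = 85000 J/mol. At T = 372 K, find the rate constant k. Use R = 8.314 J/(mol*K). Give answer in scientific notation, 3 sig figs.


k = A * exp(-Ea/(R*T))
k = 1e+08 * exp(-85000 / (8.314 * 372))
k = 1e+08 * exp(-27.483116)
k = 1.16e-04


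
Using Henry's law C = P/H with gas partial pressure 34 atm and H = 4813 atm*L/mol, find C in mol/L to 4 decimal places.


C = P / H
C = 34 / 4813
C = 0.0071 mol/L


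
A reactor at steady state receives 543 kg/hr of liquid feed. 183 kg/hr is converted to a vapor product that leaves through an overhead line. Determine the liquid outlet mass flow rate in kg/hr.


Steady-state mass balance on the main outlet: F_out = F_in - F_removed
F_out = 543 - 183
F_out = 360 kg/hr


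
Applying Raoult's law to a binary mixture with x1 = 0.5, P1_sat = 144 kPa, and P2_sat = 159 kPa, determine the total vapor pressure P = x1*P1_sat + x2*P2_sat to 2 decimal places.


P = x1*P1_sat + x2*P2_sat
x2 = 1 - x1 = 1 - 0.5 = 0.5
P = 0.5*144 + 0.5*159
P = 72.0 + 79.5
P = 151.50 kPa


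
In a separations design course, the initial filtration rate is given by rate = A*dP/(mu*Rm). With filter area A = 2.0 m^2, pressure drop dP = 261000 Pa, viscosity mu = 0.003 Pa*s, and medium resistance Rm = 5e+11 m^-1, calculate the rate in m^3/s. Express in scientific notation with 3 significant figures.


rate = A * dP / (mu * Rm)
rate = 2.0 * 261000 / (0.003 * 5e+11)
rate = 522000.0 / 1.500e+09
rate = 3.48e-04 m^3/s


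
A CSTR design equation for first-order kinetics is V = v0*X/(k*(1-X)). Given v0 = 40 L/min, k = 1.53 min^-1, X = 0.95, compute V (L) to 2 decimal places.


V = v0 * X / (k * (1 - X))
V = 40 * 0.95 / (1.53 * (1 - 0.95))
V = 38.0 / (1.53 * 0.05)
V = 38.0 / 0.0765
V = 496.73 L


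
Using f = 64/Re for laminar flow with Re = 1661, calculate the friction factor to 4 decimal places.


f = 64 / Re
f = 64 / 1661
f = 0.0385


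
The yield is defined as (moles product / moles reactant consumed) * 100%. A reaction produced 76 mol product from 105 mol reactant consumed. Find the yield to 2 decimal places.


Yield = (moles product / moles consumed) * 100%
Yield = (76 / 105) * 100
Yield = 0.7238 * 100
Yield = 72.38%


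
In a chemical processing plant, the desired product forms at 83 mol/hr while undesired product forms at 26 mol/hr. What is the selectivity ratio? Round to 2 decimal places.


S = desired product rate / undesired product rate
S = 83 / 26
S = 3.19


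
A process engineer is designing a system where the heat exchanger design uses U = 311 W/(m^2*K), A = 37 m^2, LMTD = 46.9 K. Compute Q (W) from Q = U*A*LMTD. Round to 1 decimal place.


Q = U * A * LMTD
Q = 311 * 37 * 46.9
Q = 539678.3 W


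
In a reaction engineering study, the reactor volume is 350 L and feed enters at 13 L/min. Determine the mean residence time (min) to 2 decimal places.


tau = V / v0
tau = 350 / 13
tau = 26.92 min


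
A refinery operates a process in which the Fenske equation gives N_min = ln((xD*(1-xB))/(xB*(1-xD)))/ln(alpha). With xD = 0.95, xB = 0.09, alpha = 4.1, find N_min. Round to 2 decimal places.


N_min = ln((xD*(1-xB))/(xB*(1-xD))) / ln(alpha)
Numerator inside ln: 0.8645 / 0.0045 = 192.111111
ln(192.111111) = 5.258074
ln(alpha) = ln(4.1) = 1.410987
N_min = 5.258074 / 1.410987 = 3.73


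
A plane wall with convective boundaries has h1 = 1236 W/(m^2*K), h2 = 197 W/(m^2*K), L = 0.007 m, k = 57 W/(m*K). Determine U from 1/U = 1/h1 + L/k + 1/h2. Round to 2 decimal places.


1/U = 1/h1 + L/k + 1/h2
1/U = 1/1236 + 0.007/57 + 1/197
1/U = 0.0008090615 + 0.000122807 + 0.0050761421
1/U = 0.0060080106
U = 166.44 W/(m^2*K)


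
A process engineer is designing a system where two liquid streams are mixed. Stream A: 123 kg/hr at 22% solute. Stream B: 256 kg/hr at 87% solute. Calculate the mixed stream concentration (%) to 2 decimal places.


Mass balance on solute: F1*x1 + F2*x2 = F3*x3
F3 = F1 + F2 = 123 + 256 = 379 kg/hr
x3 = (F1*x1 + F2*x2)/F3
x3 = (123*0.22 + 256*0.87) / 379
x3 = 65.91%


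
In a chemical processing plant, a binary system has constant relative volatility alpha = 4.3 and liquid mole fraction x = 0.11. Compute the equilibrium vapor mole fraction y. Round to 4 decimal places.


y = alpha*x / (1 + (alpha-1)*x)
y = 4.3*0.11 / (1 + (4.3-1)*0.11)
y = 0.473 / (1 + 0.363)
y = 0.473 / 1.363
y = 0.3470


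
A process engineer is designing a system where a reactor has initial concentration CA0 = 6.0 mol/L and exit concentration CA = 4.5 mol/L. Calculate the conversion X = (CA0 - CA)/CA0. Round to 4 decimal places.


X = (CA0 - CA) / CA0
X = (6.0 - 4.5) / 6.0
X = 1.5 / 6.0
X = 0.2500


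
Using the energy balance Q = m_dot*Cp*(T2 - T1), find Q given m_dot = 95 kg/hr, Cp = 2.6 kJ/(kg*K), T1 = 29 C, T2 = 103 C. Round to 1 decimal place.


Q = m_dot * Cp * (T2 - T1)
Q = 95 * 2.6 * (103 - 29)
Q = 95 * 2.6 * 74
Q = 18278.0 kJ/hr


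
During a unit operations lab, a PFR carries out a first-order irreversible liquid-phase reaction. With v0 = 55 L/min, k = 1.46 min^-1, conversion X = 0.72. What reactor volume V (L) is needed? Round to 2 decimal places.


V = (v0/k) * ln(1/(1-X))
V = (55/1.46) * ln(1/(1-0.72))
V = 37.671233 * ln(3.571429)
V = 37.671233 * 1.272966
V = 47.95 L


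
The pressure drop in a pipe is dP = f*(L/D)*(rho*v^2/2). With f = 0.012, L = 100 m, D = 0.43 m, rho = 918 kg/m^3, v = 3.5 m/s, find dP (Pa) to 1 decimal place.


dP = f * (L/D) * (rho*v^2/2)
dP = 0.012 * (100/0.43) * (918*3.5^2/2)
L/D = 232.55813953
rho*v^2/2 = 918*12.25/2 = 5622.75
dP = 0.012 * 232.55813953 * 5622.75
dP = 15691.4 Pa


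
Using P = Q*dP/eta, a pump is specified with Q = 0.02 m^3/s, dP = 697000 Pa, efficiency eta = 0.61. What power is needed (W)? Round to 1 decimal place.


P = Q * dP / eta
P = 0.02 * 697000 / 0.61
P = 13940.0 / 0.61
P = 22852.5 W


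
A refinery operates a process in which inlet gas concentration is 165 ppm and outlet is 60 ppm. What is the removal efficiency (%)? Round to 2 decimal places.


Efficiency = (G_in - G_out) / G_in * 100%
Efficiency = (165 - 60) / 165 * 100
Efficiency = 105 / 165 * 100
Efficiency = 63.64%


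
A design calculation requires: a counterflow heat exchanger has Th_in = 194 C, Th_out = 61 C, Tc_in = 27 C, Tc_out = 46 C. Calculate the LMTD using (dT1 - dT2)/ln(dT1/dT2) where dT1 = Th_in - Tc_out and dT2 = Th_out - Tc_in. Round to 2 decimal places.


dT1 = Th_in - Tc_out = 194 - 46 = 148
dT2 = Th_out - Tc_in = 61 - 27 = 34
LMTD = (dT1 - dT2) / ln(dT1/dT2)
LMTD = (148 - 34) / ln(148/34)
LMTD = 77.51 K


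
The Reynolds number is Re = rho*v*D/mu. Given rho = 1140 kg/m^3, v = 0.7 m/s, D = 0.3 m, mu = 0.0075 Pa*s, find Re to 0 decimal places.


Re = rho * v * D / mu
Re = 1140 * 0.7 * 0.3 / 0.0075
Re = 239.4 / 0.0075
Re = 31920


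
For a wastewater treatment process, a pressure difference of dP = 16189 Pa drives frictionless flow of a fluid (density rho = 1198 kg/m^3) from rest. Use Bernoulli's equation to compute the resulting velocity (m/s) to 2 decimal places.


v = sqrt(2*dP/rho)
v = sqrt(2*16189/1198)
v = sqrt(27.026711)
v = 5.20 m/s


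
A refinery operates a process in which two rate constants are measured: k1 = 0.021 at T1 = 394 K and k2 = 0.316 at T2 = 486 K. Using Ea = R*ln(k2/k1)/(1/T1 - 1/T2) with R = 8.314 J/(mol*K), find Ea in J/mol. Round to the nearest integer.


Ea = R * ln(k2/k1) / (1/T1 - 1/T2)
ln(k2/k1) = ln(0.316/0.021) = 2.7112198
1/T1 - 1/T2 = 1/394 - 1/486 = 0.000480457897
Ea = 8.314 * 2.7112198 / 0.000480457897
Ea = 46916 J/mol


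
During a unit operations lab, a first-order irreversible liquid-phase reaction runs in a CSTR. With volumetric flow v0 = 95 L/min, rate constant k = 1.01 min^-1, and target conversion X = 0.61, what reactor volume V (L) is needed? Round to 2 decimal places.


V = v0 * X / (k * (1 - X))
V = 95 * 0.61 / (1.01 * (1 - 0.61))
V = 57.95 / (1.01 * 0.39)
V = 57.95 / 0.3939
V = 147.12 L


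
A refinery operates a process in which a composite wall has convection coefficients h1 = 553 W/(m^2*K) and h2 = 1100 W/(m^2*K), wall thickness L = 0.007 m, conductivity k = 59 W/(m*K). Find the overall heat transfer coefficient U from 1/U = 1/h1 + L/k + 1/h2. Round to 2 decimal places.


1/U = 1/h1 + L/k + 1/h2
1/U = 1/553 + 0.007/59 + 1/1100
1/U = 0.0018083183 + 0.0001186441 + 0.0009090909
1/U = 0.0028360533
U = 352.60 W/(m^2*K)


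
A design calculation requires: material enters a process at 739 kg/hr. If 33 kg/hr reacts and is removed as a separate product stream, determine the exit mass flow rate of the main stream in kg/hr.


Steady-state mass balance on the main outlet: F_out = F_in - F_removed
F_out = 739 - 33
F_out = 706 kg/hr


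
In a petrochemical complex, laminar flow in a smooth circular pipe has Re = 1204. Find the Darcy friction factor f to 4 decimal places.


f = 64 / Re
f = 64 / 1204
f = 0.0532


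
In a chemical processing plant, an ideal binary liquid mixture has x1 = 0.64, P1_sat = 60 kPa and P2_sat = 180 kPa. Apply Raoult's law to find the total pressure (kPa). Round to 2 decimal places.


P = x1*P1_sat + x2*P2_sat
x2 = 1 - x1 = 1 - 0.64 = 0.36
P = 0.64*60 + 0.36*180
P = 38.4 + 64.8
P = 103.20 kPa


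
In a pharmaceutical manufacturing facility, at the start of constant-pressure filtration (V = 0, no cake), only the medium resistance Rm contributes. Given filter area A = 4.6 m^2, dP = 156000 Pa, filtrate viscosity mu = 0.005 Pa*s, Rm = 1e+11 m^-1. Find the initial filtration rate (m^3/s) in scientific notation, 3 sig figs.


rate = A * dP / (mu * Rm)
rate = 4.6 * 156000 / (0.005 * 1e+11)
rate = 717600.0 / 5.000e+08
rate = 1.44e-03 m^3/s


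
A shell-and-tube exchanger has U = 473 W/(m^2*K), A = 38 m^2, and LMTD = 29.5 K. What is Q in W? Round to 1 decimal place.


Q = U * A * LMTD
Q = 473 * 38 * 29.5
Q = 530233.0 W


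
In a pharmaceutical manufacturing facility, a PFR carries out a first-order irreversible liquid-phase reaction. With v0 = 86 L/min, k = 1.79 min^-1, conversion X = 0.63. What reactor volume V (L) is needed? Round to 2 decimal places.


V = (v0/k) * ln(1/(1-X))
V = (86/1.79) * ln(1/(1-0.63))
V = 48.044693 * ln(2.702703)
V = 48.044693 * 0.994252
V = 47.77 L


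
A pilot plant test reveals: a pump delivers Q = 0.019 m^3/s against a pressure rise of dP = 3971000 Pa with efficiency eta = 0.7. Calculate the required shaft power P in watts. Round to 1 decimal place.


P = Q * dP / eta
P = 0.019 * 3971000 / 0.7
P = 75449.0 / 0.7
P = 107784.3 W


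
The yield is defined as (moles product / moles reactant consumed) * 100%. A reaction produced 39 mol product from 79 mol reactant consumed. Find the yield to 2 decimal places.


Yield = (moles product / moles consumed) * 100%
Yield = (39 / 79) * 100
Yield = 0.4937 * 100
Yield = 49.37%


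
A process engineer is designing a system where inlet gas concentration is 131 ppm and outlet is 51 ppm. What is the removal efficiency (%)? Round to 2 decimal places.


Efficiency = (G_in - G_out) / G_in * 100%
Efficiency = (131 - 51) / 131 * 100
Efficiency = 80 / 131 * 100
Efficiency = 61.07%


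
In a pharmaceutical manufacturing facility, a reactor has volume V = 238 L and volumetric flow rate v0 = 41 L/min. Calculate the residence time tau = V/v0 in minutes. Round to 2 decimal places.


tau = V / v0
tau = 238 / 41
tau = 5.80 min


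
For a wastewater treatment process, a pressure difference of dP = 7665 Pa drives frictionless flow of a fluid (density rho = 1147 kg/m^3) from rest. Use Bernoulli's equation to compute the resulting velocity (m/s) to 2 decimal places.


v = sqrt(2*dP/rho)
v = sqrt(2*7665/1147)
v = sqrt(13.365301)
v = 3.66 m/s


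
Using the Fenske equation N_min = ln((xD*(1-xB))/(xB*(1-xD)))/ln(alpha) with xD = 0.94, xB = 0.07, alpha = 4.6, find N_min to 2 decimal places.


N_min = ln((xD*(1-xB))/(xB*(1-xD))) / ln(alpha)
Numerator inside ln: 0.8742 / 0.0042 = 208.142857
ln(208.142857) = 5.338225
ln(alpha) = ln(4.6) = 1.526056
N_min = 5.338225 / 1.526056 = 3.50


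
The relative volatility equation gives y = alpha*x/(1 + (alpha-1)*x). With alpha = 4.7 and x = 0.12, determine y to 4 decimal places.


y = alpha*x / (1 + (alpha-1)*x)
y = 4.7*0.12 / (1 + (4.7-1)*0.12)
y = 0.564 / (1 + 0.444)
y = 0.564 / 1.444
y = 0.3906


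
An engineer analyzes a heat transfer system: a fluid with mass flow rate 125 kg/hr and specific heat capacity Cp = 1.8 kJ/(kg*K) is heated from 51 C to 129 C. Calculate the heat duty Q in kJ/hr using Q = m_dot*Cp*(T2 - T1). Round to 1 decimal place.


Q = m_dot * Cp * (T2 - T1)
Q = 125 * 1.8 * (129 - 51)
Q = 125 * 1.8 * 78
Q = 17550.0 kJ/hr


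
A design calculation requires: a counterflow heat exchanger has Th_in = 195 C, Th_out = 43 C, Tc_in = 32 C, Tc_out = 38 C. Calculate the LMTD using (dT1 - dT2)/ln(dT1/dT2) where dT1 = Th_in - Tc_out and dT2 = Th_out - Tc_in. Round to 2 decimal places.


dT1 = Th_in - Tc_out = 195 - 38 = 157
dT2 = Th_out - Tc_in = 43 - 32 = 11
LMTD = (dT1 - dT2) / ln(dT1/dT2)
LMTD = (157 - 11) / ln(157/11)
LMTD = 54.92 K


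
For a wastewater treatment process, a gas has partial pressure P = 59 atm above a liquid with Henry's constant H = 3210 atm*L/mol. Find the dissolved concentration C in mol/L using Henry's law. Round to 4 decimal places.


C = P / H
C = 59 / 3210
C = 0.0184 mol/L


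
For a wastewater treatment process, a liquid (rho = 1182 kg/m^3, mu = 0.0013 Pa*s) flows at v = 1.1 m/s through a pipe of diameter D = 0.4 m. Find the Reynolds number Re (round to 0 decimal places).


Re = rho * v * D / mu
Re = 1182 * 1.1 * 0.4 / 0.0013
Re = 520.08 / 0.0013
Re = 400062


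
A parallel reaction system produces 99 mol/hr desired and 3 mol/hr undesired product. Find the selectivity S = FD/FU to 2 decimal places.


S = desired product rate / undesired product rate
S = 99 / 3
S = 33.00


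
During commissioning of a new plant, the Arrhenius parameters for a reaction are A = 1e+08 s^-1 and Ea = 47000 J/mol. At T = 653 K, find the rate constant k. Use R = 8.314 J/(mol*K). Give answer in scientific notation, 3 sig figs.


k = A * exp(-Ea/(R*T))
k = 1e+08 * exp(-47000 / (8.314 * 653))
k = 1e+08 * exp(-8.657144)
k = 1.74e+04


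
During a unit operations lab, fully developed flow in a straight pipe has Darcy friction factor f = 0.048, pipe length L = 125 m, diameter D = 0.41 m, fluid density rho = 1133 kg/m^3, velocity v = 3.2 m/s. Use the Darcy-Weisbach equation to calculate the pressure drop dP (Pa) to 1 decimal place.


dP = f * (L/D) * (rho*v^2/2)
dP = 0.048 * (125/0.41) * (1133*3.2^2/2)
L/D = 304.87804878
rho*v^2/2 = 1133*10.24/2 = 5800.96
dP = 0.048 * 304.87804878 * 5800.96
dP = 84892.1 Pa


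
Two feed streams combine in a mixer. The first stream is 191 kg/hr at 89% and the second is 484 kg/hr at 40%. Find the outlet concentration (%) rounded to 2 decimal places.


Mass balance on solute: F1*x1 + F2*x2 = F3*x3
F3 = F1 + F2 = 191 + 484 = 675 kg/hr
x3 = (F1*x1 + F2*x2)/F3
x3 = (191*0.89 + 484*0.4) / 675
x3 = 53.87%


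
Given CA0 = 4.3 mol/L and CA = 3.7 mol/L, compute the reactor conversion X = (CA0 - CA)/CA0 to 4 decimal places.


X = (CA0 - CA) / CA0
X = (4.3 - 3.7) / 4.3
X = 0.6 / 4.3
X = 0.1395


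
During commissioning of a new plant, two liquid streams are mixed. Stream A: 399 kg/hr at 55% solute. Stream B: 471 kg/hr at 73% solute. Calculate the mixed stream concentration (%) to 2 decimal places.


Mass balance on solute: F1*x1 + F2*x2 = F3*x3
F3 = F1 + F2 = 399 + 471 = 870 kg/hr
x3 = (F1*x1 + F2*x2)/F3
x3 = (399*0.55 + 471*0.73) / 870
x3 = 64.74%


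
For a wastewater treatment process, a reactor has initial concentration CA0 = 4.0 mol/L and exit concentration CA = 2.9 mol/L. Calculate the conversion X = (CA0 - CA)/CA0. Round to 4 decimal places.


X = (CA0 - CA) / CA0
X = (4.0 - 2.9) / 4.0
X = 1.1 / 4.0
X = 0.2750


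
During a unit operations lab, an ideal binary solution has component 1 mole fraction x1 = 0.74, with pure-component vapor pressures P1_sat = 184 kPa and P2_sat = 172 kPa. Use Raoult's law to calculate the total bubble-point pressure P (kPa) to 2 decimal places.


P = x1*P1_sat + x2*P2_sat
x2 = 1 - x1 = 1 - 0.74 = 0.26
P = 0.74*184 + 0.26*172
P = 136.16 + 44.72
P = 180.88 kPa


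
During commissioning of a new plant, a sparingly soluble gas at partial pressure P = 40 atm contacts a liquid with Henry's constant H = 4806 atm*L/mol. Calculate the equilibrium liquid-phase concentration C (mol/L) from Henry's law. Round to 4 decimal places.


C = P / H
C = 40 / 4806
C = 0.0083 mol/L


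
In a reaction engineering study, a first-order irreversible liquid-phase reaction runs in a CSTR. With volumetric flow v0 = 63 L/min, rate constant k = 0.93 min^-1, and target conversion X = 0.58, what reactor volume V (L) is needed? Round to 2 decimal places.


V = v0 * X / (k * (1 - X))
V = 63 * 0.58 / (0.93 * (1 - 0.58))
V = 36.54 / (0.93 * 0.42)
V = 36.54 / 0.3906
V = 93.55 L


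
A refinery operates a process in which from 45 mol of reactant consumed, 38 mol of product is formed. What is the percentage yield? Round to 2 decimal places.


Yield = (moles product / moles consumed) * 100%
Yield = (38 / 45) * 100
Yield = 0.8444 * 100
Yield = 84.44%


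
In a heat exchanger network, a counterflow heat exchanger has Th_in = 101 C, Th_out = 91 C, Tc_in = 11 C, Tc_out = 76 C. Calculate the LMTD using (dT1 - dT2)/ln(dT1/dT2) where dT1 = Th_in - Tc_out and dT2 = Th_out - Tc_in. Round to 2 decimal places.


dT1 = Th_in - Tc_out = 101 - 76 = 25
dT2 = Th_out - Tc_in = 91 - 11 = 80
LMTD = (dT1 - dT2) / ln(dT1/dT2)
LMTD = (25 - 80) / ln(25/80)
LMTD = 47.29 K


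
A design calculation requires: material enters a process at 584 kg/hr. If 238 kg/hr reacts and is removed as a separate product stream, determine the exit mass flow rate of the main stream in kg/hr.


Steady-state mass balance on the main outlet: F_out = F_in - F_removed
F_out = 584 - 238
F_out = 346 kg/hr


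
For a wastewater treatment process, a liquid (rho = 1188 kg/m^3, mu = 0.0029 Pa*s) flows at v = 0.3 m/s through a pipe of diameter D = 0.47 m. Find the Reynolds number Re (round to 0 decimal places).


Re = rho * v * D / mu
Re = 1188 * 0.3 * 0.47 / 0.0029
Re = 167.508 / 0.0029
Re = 57761


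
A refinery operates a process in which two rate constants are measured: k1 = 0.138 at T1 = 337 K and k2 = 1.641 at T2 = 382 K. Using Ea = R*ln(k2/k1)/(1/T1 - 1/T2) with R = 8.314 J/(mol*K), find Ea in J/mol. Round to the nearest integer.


Ea = R * ln(k2/k1) / (1/T1 - 1/T2)
ln(k2/k1) = ln(1.641/0.138) = 2.4758074
1/T1 - 1/T2 = 1/337 - 1/382 = 0.000349558003
Ea = 8.314 * 2.4758074 / 0.000349558003
Ea = 58885 J/mol


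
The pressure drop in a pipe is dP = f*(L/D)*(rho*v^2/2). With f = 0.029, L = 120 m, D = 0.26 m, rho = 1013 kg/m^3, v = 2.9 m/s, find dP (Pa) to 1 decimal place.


dP = f * (L/D) * (rho*v^2/2)
dP = 0.029 * (120/0.26) * (1013*2.9^2/2)
L/D = 461.53846154
rho*v^2/2 = 1013*8.41/2 = 4259.665
dP = 0.029 * 461.53846154 * 4259.665
dP = 57014.0 Pa


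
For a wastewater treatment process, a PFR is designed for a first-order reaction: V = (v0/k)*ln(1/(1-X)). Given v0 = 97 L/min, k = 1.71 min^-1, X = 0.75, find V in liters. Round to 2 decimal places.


V = (v0/k) * ln(1/(1-X))
V = (97/1.71) * ln(1/(1-0.75))
V = 56.725146 * ln(4.0)
V = 56.725146 * 1.386294
V = 78.64 L


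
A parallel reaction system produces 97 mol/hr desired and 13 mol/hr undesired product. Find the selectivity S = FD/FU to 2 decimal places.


S = desired product rate / undesired product rate
S = 97 / 13
S = 7.46


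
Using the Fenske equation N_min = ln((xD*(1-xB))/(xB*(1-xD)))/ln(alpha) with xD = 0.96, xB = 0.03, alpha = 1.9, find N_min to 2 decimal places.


N_min = ln((xD*(1-xB))/(xB*(1-xD))) / ln(alpha)
Numerator inside ln: 0.9312 / 0.0012 = 776.0
ln(776.0) = 6.654153
ln(alpha) = ln(1.9) = 0.641854
N_min = 6.654153 / 0.641854 = 10.37


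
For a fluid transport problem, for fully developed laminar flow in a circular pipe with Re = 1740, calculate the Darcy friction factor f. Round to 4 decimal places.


f = 64 / Re
f = 64 / 1740
f = 0.0368


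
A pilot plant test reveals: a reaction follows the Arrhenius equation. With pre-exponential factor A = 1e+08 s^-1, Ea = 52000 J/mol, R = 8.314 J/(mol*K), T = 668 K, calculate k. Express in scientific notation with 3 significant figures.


k = A * exp(-Ea/(R*T))
k = 1e+08 * exp(-52000 / (8.314 * 668))
k = 1e+08 * exp(-9.36304)
k = 8.58e+03


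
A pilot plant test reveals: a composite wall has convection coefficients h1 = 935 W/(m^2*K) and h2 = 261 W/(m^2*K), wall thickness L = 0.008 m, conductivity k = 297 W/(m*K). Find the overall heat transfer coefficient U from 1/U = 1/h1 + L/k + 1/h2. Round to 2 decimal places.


1/U = 1/h1 + L/k + 1/h2
1/U = 1/935 + 0.008/297 + 1/261
1/U = 0.0010695187 + 2.6936e-05 + 0.0038314176
1/U = 0.0049278723
U = 202.93 W/(m^2*K)


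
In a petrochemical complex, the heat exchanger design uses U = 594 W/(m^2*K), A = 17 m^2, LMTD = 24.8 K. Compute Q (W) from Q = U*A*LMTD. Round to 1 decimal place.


Q = U * A * LMTD
Q = 594 * 17 * 24.8
Q = 250430.4 W


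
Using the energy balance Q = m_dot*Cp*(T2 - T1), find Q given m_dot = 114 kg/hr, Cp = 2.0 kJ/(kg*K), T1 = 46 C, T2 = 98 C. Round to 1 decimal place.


Q = m_dot * Cp * (T2 - T1)
Q = 114 * 2.0 * (98 - 46)
Q = 114 * 2.0 * 52
Q = 11856.0 kJ/hr


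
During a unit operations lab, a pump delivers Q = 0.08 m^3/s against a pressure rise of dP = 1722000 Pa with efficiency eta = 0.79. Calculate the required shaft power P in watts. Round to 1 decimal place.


P = Q * dP / eta
P = 0.08 * 1722000 / 0.79
P = 137760.0 / 0.79
P = 174379.7 W


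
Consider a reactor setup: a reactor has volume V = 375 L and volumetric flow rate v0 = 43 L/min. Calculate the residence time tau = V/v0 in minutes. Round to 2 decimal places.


tau = V / v0
tau = 375 / 43
tau = 8.72 min


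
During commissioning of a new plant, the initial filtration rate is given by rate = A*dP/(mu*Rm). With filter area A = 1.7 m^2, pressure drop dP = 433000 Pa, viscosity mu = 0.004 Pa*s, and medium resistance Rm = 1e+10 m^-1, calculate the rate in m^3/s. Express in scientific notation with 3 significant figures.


rate = A * dP / (mu * Rm)
rate = 1.7 * 433000 / (0.004 * 1e+10)
rate = 736100.0 / 4.000e+07
rate = 1.84e-02 m^3/s


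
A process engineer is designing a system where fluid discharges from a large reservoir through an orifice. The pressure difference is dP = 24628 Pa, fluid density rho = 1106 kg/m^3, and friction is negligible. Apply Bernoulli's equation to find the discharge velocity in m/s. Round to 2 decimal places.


v = sqrt(2*dP/rho)
v = sqrt(2*24628/1106)
v = sqrt(44.535262)
v = 6.67 m/s


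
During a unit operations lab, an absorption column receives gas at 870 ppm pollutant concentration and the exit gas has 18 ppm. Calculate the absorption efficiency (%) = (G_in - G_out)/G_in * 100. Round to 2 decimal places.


Efficiency = (G_in - G_out) / G_in * 100%
Efficiency = (870 - 18) / 870 * 100
Efficiency = 852 / 870 * 100
Efficiency = 97.93%


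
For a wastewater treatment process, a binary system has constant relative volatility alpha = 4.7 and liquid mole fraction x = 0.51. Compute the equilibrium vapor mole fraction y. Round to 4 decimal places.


y = alpha*x / (1 + (alpha-1)*x)
y = 4.7*0.51 / (1 + (4.7-1)*0.51)
y = 2.397 / (1 + 1.887)
y = 2.397 / 2.887
y = 0.8303


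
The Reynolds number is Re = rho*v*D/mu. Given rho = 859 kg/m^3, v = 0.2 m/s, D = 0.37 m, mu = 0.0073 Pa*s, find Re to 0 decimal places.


Re = rho * v * D / mu
Re = 859 * 0.2 * 0.37 / 0.0073
Re = 63.566 / 0.0073
Re = 8708


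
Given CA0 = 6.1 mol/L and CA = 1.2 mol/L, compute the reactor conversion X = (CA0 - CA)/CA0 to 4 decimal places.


X = (CA0 - CA) / CA0
X = (6.1 - 1.2) / 6.1
X = 4.9 / 6.1
X = 0.8033


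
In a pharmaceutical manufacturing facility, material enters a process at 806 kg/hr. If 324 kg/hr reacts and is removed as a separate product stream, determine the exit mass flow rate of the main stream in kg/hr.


Steady-state mass balance on the main outlet: F_out = F_in - F_removed
F_out = 806 - 324
F_out = 482 kg/hr


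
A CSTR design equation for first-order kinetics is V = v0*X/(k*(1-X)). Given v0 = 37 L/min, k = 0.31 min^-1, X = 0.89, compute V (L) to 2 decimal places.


V = v0 * X / (k * (1 - X))
V = 37 * 0.89 / (0.31 * (1 - 0.89))
V = 32.93 / (0.31 * 0.11)
V = 32.93 / 0.0341
V = 965.69 L


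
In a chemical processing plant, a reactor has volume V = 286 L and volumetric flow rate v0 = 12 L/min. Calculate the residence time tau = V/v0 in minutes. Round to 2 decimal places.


tau = V / v0
tau = 286 / 12
tau = 23.83 min


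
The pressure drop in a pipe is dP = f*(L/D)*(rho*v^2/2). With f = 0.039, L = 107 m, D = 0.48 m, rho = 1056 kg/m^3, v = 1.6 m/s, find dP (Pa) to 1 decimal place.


dP = f * (L/D) * (rho*v^2/2)
dP = 0.039 * (107/0.48) * (1056*1.6^2/2)
L/D = 222.91666667
rho*v^2/2 = 1056*2.56/2 = 1351.68
dP = 0.039 * 222.91666667 * 1351.68
dP = 11751.2 Pa


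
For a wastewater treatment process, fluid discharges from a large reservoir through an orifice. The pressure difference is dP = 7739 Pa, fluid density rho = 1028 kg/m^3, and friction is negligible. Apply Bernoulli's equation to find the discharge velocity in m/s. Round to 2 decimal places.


v = sqrt(2*dP/rho)
v = sqrt(2*7739/1028)
v = sqrt(15.05642)
v = 3.88 m/s


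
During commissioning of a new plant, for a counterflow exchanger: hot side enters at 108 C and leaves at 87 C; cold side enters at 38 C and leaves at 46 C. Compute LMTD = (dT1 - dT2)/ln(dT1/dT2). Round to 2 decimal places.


dT1 = Th_in - Tc_out = 108 - 46 = 62
dT2 = Th_out - Tc_in = 87 - 38 = 49
LMTD = (dT1 - dT2) / ln(dT1/dT2)
LMTD = (62 - 49) / ln(62/49)
LMTD = 55.25 K


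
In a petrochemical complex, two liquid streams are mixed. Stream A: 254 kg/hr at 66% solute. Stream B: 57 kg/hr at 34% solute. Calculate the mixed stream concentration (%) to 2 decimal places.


Mass balance on solute: F1*x1 + F2*x2 = F3*x3
F3 = F1 + F2 = 254 + 57 = 311 kg/hr
x3 = (F1*x1 + F2*x2)/F3
x3 = (254*0.66 + 57*0.34) / 311
x3 = 60.14%


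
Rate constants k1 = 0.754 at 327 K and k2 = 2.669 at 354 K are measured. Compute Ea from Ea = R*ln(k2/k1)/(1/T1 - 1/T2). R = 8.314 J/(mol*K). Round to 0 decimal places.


Ea = R * ln(k2/k1) / (1/T1 - 1/T2)
ln(k2/k1) = ln(2.669/0.754) = 1.2640668
1/T1 - 1/T2 = 1/327 - 1/354 = 0.000233245218
Ea = 8.314 * 1.2640668 / 0.000233245218
Ea = 45058 J/mol


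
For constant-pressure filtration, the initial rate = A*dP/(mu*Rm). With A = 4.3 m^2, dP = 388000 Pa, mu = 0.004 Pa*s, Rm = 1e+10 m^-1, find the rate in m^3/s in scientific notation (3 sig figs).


rate = A * dP / (mu * Rm)
rate = 4.3 * 388000 / (0.004 * 1e+10)
rate = 1668400.0 / 4.000e+07
rate = 4.17e-02 m^3/s


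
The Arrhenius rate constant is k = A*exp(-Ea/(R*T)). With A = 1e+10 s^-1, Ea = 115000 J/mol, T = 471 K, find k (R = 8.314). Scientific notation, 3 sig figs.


k = A * exp(-Ea/(R*T))
k = 1e+10 * exp(-115000 / (8.314 * 471))
k = 1e+10 * exp(-29.367496)
k = 1.76e-03


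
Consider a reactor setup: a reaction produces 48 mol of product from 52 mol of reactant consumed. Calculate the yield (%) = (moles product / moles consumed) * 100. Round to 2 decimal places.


Yield = (moles product / moles consumed) * 100%
Yield = (48 / 52) * 100
Yield = 0.9231 * 100
Yield = 92.31%


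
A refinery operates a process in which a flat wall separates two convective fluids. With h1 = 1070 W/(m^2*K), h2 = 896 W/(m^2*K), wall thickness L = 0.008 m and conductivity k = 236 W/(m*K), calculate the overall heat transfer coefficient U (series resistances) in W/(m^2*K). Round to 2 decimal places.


1/U = 1/h1 + L/k + 1/h2
1/U = 1/1070 + 0.008/236 + 1/896
1/U = 0.0009345794 + 3.38983e-05 + 0.0011160714
1/U = 0.0020845491
U = 479.72 W/(m^2*K)


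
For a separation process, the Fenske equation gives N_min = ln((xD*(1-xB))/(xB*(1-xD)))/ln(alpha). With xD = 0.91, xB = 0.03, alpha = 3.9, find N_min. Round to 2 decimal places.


N_min = ln((xD*(1-xB))/(xB*(1-xD))) / ln(alpha)
Numerator inside ln: 0.8827 / 0.0027 = 326.925926
ln(326.925926) = 5.789734
ln(alpha) = ln(3.9) = 1.360977
N_min = 5.789734 / 1.360977 = 4.25


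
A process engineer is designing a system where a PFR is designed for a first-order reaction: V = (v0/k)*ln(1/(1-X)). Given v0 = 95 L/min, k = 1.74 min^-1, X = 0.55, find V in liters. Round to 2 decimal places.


V = (v0/k) * ln(1/(1-X))
V = (95/1.74) * ln(1/(1-0.55))
V = 54.597701 * ln(2.222222)
V = 54.597701 * 0.798508
V = 43.60 L


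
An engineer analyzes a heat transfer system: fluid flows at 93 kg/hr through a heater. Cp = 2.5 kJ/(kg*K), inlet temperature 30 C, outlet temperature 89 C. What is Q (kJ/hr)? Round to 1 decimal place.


Q = m_dot * Cp * (T2 - T1)
Q = 93 * 2.5 * (89 - 30)
Q = 93 * 2.5 * 59
Q = 13717.5 kJ/hr
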